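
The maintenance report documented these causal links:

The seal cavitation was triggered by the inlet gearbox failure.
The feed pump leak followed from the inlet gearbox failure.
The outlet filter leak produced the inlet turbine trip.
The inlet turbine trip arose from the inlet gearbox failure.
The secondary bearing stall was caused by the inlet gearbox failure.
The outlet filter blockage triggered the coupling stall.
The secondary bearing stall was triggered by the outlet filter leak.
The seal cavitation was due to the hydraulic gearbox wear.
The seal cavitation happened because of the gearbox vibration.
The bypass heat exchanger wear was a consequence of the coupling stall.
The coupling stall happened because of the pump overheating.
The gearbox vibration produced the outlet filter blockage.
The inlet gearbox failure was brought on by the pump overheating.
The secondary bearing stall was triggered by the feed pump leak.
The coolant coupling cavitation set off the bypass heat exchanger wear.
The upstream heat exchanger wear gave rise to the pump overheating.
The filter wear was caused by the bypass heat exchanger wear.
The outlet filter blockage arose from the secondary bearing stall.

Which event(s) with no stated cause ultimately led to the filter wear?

Tracing upstream from the filter wear: the filter wear ← the bypass heat exchanger wear ← the coupling stall ← the pump overheating ← the upstream heat exchanger wear.
A separate upstream branch: the filter wear ← the bypass heat exchanger wear ← the coupling stall ← the outlet filter blockage ← the gearbox vibration.
A separate upstream branch: the filter wear ← the bypass heat exchanger wear ← the coolant coupling cavitation.
A separate upstream branch: the filter wear ← the bypass heat exchanger wear ← the coupling stall ← the outlet filter blockage ← the secondary bearing stall ← the outlet filter leak.
Each of those chain origins has no stated cause.

the coolant coupling cavitation, the gearbox vibration, the outlet filter leak, the upstream heat exchanger wear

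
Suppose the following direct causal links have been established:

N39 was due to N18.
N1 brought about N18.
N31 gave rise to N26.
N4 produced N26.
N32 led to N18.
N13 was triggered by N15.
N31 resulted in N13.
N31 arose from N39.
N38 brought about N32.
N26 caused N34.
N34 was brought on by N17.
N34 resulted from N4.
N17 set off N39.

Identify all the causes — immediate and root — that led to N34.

N1, N17, N18, N26, N31, N32, N38, N39, N4

Immediate causes of N34: N17, N4, N26.
Further upstream: N38, N32, N1, N18, N39, N31.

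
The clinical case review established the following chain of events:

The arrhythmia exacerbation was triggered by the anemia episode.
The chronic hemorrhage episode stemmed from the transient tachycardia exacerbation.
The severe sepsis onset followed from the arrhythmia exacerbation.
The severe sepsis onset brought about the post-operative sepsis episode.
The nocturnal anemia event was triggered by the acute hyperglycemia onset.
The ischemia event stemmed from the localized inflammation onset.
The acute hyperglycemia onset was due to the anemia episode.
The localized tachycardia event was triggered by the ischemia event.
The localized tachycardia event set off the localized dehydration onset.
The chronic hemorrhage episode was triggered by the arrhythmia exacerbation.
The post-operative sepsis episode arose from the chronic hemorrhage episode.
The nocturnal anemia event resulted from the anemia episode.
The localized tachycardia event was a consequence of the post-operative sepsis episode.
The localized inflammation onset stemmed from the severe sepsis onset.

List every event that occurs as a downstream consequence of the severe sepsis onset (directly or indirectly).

the ischemia event, the localized dehydration onset, the localized inflammation onset, the localized tachycardia event, the post-operative sepsis episode

Direct effects: the localized inflammation onset, the post-operative sepsis episode.
2 steps out: the ischemia event, the localized tachycardia event.
3 steps out: the localized dehydration onset.
Not reachable from it: the anemia episode, the arrhythmia exacerbation, the transient tachycardia exacerbation, the chronic hemorrhage episode, the acute hyperglycemia onset, the nocturnal anemia event.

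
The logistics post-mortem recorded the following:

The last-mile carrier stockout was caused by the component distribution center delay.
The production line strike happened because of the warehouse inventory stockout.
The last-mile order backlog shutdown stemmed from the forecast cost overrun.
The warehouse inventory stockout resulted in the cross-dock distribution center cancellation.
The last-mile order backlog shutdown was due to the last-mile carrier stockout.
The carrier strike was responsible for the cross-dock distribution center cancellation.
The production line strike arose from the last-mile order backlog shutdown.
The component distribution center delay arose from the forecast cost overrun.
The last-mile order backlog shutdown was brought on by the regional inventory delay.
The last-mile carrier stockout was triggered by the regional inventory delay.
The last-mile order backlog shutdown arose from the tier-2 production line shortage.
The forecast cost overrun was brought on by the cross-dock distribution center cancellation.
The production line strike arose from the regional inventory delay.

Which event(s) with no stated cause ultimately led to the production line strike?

Tracing upstream from the production line strike: the production line strike ← the warehouse inventory stockout.
A separate upstream branch: the production line strike ← the last-mile order backlog shutdown ← the forecast cost overrun ← the cross-dock distribution center cancellation ← the carrier strike.
A separate upstream branch: the production line strike ← the regional inventory delay.
A separate upstream branch: the production line strike ← the last-mile order backlog shutdown ← the tier-2 production line shortage.
Each of those chain origins has no stated cause.

the carrier strike, the regional inventory delay, the tier-2 production line shortage, the warehouse inventory stockout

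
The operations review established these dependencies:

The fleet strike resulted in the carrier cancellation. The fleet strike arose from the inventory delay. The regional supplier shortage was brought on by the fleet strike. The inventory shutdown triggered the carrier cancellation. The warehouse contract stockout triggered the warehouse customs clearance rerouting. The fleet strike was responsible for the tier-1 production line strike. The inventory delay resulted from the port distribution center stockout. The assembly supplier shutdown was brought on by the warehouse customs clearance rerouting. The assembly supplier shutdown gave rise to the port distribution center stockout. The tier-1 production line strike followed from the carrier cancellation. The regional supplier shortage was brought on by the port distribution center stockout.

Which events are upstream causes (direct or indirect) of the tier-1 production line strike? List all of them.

the assembly supplier shutdown, the carrier cancellation, the fleet strike, the inventory delay, the inventory shutdown, the port distribution center stockout, the warehouse contract stockout, the warehouse customs clearance rerouting

Immediate causes of the tier-1 production line strike: the fleet strike, the carrier cancellation.
Further upstream: the warehouse contract stockout, the warehouse customs clearance rerouting, the assembly supplier shutdown, the port distribution center stockout, the inventory shutdown, the inventory delay.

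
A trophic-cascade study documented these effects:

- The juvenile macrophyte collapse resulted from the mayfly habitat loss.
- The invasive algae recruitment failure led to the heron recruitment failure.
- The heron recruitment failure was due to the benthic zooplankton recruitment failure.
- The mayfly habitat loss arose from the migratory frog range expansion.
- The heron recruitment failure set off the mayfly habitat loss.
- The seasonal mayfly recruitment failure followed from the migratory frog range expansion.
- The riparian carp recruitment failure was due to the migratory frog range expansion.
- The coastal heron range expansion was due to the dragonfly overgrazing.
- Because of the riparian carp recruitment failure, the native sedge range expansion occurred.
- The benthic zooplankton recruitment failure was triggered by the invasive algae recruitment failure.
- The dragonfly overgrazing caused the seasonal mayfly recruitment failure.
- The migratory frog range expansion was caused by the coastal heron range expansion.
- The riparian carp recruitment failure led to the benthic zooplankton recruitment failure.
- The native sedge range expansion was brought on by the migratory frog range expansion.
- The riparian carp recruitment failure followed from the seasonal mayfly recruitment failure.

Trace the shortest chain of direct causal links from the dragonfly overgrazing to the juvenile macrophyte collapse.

the dragonfly overgrazing → the coastal heron range expansion → the migratory frog range expansion → the mayfly habitat loss → the juvenile macrophyte collapse

the dragonfly overgrazing → the coastal heron range expansion
the coastal heron range expansion → the migratory frog range expansion
the migratory frog range expansion → the mayfly habitat loss
the mayfly habitat loss → the juvenile macrophyte collapse
Length: 4 steps.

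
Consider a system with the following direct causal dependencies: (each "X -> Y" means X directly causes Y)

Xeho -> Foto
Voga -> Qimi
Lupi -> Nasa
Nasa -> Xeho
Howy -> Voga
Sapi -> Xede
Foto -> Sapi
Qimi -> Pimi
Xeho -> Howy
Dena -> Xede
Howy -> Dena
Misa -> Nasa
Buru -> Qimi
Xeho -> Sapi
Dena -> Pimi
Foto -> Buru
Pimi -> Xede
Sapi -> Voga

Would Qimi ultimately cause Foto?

Qimi leads to Pimi, Xede; Foto is not among them.

No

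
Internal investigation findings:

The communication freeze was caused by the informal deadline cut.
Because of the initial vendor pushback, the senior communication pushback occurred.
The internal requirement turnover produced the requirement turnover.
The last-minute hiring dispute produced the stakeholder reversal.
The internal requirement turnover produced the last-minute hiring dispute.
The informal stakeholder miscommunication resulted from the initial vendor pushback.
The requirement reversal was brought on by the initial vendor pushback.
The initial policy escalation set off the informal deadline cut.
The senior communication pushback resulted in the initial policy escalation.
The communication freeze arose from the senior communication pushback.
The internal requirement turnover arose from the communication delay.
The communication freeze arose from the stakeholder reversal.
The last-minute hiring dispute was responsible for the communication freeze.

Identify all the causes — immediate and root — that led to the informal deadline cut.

the initial policy escalation, the initial vendor pushback, the senior communication pushback

Immediate cause of the informal deadline cut: the initial policy escalation.
Further upstream: the initial vendor pushback, the senior communication pushback.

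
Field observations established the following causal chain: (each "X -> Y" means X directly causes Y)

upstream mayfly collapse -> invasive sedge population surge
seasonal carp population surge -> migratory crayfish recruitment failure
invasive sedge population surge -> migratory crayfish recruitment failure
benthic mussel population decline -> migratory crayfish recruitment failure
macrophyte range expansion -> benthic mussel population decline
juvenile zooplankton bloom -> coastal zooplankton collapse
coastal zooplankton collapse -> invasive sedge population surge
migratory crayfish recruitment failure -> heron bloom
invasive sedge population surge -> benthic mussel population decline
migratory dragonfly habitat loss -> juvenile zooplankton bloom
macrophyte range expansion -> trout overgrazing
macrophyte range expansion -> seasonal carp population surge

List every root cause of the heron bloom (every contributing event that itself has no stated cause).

the macrophyte range expansion, the migratory dragonfly habitat loss, the upstream mayfly collapse

Tracing upstream from the heron bloom: the heron bloom ← the migratory crayfish recruitment failure ← the invasive sedge population surge ← the upstream mayfly collapse.
A separate upstream branch: the heron bloom ← the migratory crayfish recruitment failure ← the seasonal carp population surge ← the macrophyte range expansion.
A separate upstream branch: the heron bloom ← the migratory crayfish recruitment failure ← the invasive sedge population surge ← the coastal zooplankton collapse ← the juvenile zooplankton bloom ← the migratory dragonfly habitat loss.
Each of those chain origins has no stated cause.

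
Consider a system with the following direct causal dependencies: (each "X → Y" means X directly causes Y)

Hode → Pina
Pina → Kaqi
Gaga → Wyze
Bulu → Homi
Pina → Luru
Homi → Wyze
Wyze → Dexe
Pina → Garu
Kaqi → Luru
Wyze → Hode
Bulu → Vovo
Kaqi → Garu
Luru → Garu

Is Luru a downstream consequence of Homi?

There is a causal chain: Homi → Wyze → Hode → Pina → Luru.

Yes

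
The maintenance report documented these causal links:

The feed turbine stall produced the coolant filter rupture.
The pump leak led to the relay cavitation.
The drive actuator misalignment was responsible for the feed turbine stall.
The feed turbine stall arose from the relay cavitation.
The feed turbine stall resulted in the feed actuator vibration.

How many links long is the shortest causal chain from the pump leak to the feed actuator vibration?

3

Shortest chain: the pump leak → the relay cavitation → the feed turbine stall → the feed actuator vibration.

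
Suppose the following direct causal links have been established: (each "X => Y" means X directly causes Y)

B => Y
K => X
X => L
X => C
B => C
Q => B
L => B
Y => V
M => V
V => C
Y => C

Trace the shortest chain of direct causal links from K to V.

K → X → L → B → Y → V

K → X
X → L
L → B
B → Y
Y → V
Length: 5 steps.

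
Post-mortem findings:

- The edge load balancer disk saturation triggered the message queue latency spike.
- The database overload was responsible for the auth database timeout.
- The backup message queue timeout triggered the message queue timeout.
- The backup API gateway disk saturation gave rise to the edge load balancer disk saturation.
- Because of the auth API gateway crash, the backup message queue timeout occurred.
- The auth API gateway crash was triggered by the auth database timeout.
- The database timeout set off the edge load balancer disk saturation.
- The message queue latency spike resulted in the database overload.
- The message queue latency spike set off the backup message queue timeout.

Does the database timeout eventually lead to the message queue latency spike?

There is a causal chain: the database timeout → the edge load balancer disk saturation → the message queue latency spike.

Yes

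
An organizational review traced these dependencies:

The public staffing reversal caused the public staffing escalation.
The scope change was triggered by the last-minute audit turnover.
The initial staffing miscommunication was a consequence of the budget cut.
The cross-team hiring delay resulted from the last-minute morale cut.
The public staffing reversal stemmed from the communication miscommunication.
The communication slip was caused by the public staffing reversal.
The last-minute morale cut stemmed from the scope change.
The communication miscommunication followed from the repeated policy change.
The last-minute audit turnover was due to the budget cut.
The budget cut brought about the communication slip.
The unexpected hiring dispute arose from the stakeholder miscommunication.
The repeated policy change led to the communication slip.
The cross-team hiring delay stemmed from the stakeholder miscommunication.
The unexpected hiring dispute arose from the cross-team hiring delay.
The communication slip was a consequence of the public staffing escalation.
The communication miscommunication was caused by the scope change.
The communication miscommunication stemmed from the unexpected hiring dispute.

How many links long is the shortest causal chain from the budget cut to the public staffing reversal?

4

Shortest chain: the budget cut → the last-minute audit turnover → the scope change → the communication miscommunication → the public staffing reversal.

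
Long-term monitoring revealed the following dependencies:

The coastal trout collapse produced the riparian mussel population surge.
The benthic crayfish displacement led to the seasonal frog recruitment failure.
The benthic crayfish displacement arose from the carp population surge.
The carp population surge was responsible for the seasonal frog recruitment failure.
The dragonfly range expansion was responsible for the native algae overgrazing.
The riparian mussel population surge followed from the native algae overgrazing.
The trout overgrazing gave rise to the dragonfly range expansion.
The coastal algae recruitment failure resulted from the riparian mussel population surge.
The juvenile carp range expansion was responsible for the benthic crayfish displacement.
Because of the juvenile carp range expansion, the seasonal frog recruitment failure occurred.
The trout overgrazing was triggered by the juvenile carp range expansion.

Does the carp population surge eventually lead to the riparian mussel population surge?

The carp population surge leads to the benthic crayfish displacement, the seasonal frog recruitment failure; the riparian mussel population surge is not among them.

No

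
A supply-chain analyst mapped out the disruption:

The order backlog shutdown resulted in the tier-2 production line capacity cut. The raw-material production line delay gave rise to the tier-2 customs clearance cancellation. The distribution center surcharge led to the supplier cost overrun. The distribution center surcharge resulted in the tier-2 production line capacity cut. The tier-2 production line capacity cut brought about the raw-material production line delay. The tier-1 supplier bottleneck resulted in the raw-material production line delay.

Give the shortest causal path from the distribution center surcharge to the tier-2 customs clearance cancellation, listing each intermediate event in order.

the distribution center surcharge → the tier-2 production line capacity cut → the raw-material production line delay → the tier-2 customs clearance cancellation

the distribution center surcharge → the tier-2 production line capacity cut
the tier-2 production line capacity cut → the raw-material production line delay
the raw-material production line delay → the tier-2 customs clearance cancellation
Length: 3 steps.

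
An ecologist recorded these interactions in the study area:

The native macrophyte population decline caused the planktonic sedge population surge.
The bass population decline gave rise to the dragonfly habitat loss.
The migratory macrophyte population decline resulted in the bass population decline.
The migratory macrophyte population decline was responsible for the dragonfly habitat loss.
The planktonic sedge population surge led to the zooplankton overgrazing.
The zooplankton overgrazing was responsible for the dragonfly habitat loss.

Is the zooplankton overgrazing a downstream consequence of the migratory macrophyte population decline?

No

The migratory macrophyte population decline leads to the bass population decline, the dragonfly habitat loss; the zooplankton overgrazing is not among them.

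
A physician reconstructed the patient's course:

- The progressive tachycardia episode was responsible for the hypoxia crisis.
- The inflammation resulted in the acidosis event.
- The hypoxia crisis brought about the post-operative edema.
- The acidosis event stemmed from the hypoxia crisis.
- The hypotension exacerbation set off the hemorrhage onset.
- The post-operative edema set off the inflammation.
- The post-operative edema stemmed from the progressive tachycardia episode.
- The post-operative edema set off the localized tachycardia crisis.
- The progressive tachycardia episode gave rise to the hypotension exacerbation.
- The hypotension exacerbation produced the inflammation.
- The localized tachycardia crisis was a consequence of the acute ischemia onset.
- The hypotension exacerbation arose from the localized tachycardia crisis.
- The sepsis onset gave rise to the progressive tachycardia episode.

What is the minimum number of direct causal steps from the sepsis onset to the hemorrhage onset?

Shortest chain: the sepsis onset → the progressive tachycardia episode → the hypotension exacerbation → the hemorrhage onset.

3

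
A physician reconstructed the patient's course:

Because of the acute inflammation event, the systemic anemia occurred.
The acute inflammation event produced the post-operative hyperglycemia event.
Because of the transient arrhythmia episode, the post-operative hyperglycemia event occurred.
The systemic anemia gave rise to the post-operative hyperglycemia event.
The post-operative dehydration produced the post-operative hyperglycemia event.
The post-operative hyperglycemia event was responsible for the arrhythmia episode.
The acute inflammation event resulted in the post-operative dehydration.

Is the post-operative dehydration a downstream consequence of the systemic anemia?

No

The systemic anemia leads to the post-operative hyperglycemia event, the arrhythmia episode; the post-operative dehydration is not among them.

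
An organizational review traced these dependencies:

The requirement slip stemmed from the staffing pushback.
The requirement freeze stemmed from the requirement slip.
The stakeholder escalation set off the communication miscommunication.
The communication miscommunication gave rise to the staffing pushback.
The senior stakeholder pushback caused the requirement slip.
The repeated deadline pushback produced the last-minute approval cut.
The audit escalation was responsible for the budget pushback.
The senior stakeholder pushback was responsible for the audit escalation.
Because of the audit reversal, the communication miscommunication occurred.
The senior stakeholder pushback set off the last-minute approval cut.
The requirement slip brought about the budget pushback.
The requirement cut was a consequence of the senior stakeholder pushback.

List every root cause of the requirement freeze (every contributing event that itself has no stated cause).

Tracing upstream from the requirement freeze: the requirement freeze ← the requirement slip ← the staffing pushback ← the communication miscommunication ← the stakeholder escalation.
A separate upstream branch: the requirement freeze ← the requirement slip ← the staffing pushback ← the communication miscommunication ← the audit reversal.
A separate upstream branch: the requirement freeze ← the requirement slip ← the senior stakeholder pushback.
Each of those chain origins has no stated cause.

the audit reversal, the senior stakeholder pushback, the stakeholder escalation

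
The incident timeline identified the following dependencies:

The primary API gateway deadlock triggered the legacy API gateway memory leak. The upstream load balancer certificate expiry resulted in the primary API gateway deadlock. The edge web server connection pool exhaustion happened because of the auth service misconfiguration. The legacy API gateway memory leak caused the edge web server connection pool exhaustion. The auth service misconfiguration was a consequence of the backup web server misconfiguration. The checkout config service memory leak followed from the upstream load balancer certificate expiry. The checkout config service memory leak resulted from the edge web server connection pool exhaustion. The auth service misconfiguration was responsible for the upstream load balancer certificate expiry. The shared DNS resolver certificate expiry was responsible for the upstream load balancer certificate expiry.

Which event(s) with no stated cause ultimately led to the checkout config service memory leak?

Tracing upstream from the checkout config service memory leak: the checkout config service memory leak ← the upstream load balancer certificate expiry ← the auth service misconfiguration ← the backup web server misconfiguration.
A separate upstream branch: the checkout config service memory leak ← the upstream load balancer certificate expiry ← the shared DNS resolver certificate expiry.
Each of those chain origins has no stated cause.

the backup web server misconfiguration, the shared DNS resolver certificate expiry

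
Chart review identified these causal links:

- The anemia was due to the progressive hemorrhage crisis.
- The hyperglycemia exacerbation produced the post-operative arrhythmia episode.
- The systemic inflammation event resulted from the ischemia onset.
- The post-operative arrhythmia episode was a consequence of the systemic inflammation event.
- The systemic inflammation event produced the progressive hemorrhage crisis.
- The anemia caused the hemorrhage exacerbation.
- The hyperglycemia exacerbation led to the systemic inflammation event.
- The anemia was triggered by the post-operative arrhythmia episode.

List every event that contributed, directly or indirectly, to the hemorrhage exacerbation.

Immediate cause of the hemorrhage exacerbation: the anemia.
Further upstream: the hyperglycemia exacerbation, the ischemia onset, the systemic inflammation event, the progressive hemorrhage crisis, the post-operative arrhythmia episode.

the anemia, the hyperglycemia exacerbation, the ischemia onset, the post-operative arrhythmia episode, the progressive hemorrhage crisis, the systemic inflammation event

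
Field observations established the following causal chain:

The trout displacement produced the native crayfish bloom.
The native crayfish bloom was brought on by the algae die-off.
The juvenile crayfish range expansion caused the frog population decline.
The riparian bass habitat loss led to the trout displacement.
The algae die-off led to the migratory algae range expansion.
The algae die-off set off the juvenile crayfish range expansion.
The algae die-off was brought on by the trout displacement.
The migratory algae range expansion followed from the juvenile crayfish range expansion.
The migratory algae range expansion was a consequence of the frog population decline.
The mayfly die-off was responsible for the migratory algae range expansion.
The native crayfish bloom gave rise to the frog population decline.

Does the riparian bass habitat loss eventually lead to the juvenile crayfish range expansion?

There is a causal chain: the riparian bass habitat loss → the trout displacement → the algae die-off → the juvenile crayfish range expansion.

Yes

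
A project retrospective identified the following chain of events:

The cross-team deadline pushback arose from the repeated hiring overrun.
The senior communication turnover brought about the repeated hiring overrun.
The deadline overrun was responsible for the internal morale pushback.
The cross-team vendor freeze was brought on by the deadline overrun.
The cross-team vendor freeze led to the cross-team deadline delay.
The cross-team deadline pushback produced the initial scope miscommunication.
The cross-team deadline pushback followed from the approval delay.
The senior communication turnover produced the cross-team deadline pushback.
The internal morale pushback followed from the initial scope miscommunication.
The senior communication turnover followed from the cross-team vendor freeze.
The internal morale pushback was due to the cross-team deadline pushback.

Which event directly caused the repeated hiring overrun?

the senior communication turnover

Upstream contributors include the deadline overrun, the cross-team vendor freeze, but only the senior communication turnover feeds directly into the repeated hiring overrun.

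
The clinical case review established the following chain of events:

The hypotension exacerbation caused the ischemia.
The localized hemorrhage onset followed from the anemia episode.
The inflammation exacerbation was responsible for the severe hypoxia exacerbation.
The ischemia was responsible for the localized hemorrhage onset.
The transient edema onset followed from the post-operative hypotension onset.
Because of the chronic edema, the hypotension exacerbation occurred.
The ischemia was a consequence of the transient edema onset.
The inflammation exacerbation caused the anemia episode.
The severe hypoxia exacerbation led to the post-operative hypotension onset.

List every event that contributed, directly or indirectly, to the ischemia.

Immediate causes of the ischemia: the hypotension exacerbation, the transient edema onset.
Further upstream: the inflammation exacerbation, the severe hypoxia exacerbation, the post-operative hypotension onset, the chronic edema.

the chronic edema, the hypotension exacerbation, the inflammation exacerbation, the post-operative hypotension onset, the severe hypoxia exacerbation, the transient edema onset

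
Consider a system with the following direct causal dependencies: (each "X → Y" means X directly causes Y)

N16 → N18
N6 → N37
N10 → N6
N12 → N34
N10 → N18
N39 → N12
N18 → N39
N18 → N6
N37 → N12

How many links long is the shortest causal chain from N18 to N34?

3

Shortest chain: N18 → N39 → N12 → N34.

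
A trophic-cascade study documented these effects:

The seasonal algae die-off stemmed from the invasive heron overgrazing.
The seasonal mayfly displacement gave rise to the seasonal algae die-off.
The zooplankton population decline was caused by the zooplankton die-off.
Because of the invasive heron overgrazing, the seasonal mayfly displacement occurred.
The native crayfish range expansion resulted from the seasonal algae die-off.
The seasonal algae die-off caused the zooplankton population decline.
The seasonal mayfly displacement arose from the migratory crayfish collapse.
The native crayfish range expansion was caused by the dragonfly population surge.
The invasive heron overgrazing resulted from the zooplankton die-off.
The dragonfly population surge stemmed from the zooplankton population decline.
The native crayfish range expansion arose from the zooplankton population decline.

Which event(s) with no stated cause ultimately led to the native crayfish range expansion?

the migratory crayfish collapse, the zooplankton die-off

Tracing upstream from the native crayfish range expansion: the native crayfish range expansion ← the zooplankton population decline ← the zooplankton die-off.
A separate upstream branch: the native crayfish range expansion ← the seasonal algae die-off ← the seasonal mayfly displacement ← the migratory crayfish collapse.
Each of those chain origins has no stated cause.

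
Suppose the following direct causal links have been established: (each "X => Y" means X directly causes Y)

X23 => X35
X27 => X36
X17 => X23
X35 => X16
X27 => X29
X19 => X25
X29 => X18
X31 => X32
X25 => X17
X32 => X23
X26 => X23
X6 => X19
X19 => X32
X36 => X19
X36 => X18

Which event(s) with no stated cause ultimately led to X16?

Tracing upstream from X16: X16 ← X35 ← X23 ← X32 ← X19 ← X6.
A separate upstream branch: X16 ← X35 ← X23 ← X32 ← X19 ← X36 ← X27.
A separate upstream branch: X16 ← X35 ← X23 ← X32 ← X31.
A separate upstream branch: X16 ← X35 ← X23 ← X26.
Each of those chain origins has no stated cause.

X26, X27, X31, X6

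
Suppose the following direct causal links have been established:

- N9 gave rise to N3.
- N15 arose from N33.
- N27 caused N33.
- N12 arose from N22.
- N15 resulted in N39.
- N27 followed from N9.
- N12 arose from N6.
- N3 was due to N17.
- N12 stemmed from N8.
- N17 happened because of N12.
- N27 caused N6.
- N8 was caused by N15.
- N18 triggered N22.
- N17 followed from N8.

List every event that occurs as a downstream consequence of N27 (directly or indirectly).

N12, N15, N17, N3, N33, N39, N6, N8

Direct effects: N6, N33.
2 steps out: N15, N12.
3 steps out: N39, N8, N17.
4 steps out: N3.
Not reachable from it: N9, N18, N22.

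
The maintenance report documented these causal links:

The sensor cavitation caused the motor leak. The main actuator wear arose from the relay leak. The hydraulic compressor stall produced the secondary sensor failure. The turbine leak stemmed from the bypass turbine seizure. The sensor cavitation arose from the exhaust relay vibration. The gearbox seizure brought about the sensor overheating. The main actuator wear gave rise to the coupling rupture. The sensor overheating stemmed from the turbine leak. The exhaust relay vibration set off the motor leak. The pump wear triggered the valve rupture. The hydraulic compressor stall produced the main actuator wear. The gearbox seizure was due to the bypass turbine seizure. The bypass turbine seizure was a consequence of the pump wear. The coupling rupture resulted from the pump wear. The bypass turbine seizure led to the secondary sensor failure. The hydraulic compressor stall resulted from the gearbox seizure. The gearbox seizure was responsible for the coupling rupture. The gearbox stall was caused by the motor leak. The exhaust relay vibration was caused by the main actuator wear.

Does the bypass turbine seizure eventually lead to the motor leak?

Yes

There is a causal chain: the bypass turbine seizure → the gearbox seizure → the hydraulic compressor stall → the main actuator wear → the exhaust relay vibration → the motor leak.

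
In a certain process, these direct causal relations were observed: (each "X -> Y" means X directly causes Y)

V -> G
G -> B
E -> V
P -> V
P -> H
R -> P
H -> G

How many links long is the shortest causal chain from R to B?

4

Shortest chain: R → P → V → G → B.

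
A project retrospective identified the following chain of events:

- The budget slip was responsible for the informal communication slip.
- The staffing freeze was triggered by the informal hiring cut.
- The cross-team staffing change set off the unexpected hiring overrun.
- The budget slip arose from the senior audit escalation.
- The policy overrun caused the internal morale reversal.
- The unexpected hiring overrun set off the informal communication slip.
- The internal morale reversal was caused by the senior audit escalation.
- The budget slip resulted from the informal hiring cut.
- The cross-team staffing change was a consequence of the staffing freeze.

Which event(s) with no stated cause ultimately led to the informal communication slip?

the informal hiring cut, the senior audit escalation

Tracing upstream from the informal communication slip: the informal communication slip ← the budget slip ← the informal hiring cut.
A separate upstream branch: the informal communication slip ← the budget slip ← the senior audit escalation.
Each of those chain origins has no stated cause.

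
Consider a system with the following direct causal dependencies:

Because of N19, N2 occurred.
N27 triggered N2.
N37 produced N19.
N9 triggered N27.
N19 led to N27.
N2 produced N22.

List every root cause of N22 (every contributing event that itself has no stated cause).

N37, N9

Tracing upstream from N22: N22 ← N2 ← N19 ← N37.
A separate upstream branch: N22 ← N2 ← N27 ← N9.
Each of those chain origins has no stated cause.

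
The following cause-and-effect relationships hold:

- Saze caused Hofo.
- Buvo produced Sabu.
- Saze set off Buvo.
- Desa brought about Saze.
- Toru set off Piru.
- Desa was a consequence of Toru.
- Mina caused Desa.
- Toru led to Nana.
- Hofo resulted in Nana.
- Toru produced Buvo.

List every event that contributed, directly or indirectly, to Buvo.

Immediate causes of Buvo: Toru, Saze.
Further upstream: Desa, Mina.

Desa, Mina, Saze, Toru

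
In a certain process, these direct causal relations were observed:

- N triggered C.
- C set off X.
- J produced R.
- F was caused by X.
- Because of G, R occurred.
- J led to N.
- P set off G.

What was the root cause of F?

Tracing upstream from F: F ← X ← C ← N ← J.
J has no stated cause, so it is the root.

J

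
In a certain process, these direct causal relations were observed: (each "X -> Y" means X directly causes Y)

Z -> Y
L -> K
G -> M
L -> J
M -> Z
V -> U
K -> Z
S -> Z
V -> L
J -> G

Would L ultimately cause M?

Yes

There is a causal chain: L → J → G → M.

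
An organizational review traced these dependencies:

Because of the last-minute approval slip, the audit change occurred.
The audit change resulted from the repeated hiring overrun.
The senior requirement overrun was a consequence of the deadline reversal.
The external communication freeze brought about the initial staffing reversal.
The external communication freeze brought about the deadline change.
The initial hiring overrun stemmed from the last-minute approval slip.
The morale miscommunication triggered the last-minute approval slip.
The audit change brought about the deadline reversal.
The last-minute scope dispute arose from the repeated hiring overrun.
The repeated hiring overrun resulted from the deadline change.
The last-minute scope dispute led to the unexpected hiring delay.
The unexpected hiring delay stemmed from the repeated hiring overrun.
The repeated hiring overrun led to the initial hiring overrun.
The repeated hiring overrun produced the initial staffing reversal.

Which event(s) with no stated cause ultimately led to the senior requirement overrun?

the external communication freeze, the morale miscommunication

Tracing upstream from the senior requirement overrun: the senior requirement overrun ← the deadline reversal ← the audit change ← the repeated hiring overrun ← the deadline change ← the external communication freeze.
A separate upstream branch: the senior requirement overrun ← the deadline reversal ← the audit change ← the last-minute approval slip ← the morale miscommunication.
Each of those chain origins has no stated cause.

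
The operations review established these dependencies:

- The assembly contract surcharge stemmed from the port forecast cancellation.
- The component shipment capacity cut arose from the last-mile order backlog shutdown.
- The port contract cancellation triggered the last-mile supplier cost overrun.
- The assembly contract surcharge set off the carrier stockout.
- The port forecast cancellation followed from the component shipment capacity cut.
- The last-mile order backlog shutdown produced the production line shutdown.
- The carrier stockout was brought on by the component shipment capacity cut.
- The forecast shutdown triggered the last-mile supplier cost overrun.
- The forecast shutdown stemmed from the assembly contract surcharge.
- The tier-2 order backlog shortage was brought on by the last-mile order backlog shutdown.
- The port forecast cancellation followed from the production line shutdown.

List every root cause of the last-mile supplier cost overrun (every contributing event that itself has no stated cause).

Tracing upstream from the last-mile supplier cost overrun: the last-mile supplier cost overrun ← the forecast shutdown ← the assembly contract surcharge ← the port forecast cancellation ← the component shipment capacity cut ← the last-mile order backlog shutdown.
A separate upstream branch: the last-mile supplier cost overrun ← the port contract cancellation.
Each of those chain origins has no stated cause.

the last-mile order backlog shutdown, the port contract cancellation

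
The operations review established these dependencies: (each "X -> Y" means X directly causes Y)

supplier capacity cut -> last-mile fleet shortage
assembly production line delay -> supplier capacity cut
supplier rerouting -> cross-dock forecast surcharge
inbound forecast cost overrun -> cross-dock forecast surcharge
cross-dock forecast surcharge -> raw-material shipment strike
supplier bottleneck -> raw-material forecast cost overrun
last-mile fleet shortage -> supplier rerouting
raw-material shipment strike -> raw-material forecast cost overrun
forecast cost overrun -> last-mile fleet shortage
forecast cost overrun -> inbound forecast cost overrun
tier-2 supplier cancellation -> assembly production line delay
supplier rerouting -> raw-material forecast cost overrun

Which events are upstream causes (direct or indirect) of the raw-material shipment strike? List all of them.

Immediate cause of the raw-material shipment strike: the cross-dock forecast surcharge.
Further upstream: the forecast cost overrun, the tier-2 supplier cancellation, the assembly production line delay, the inbound forecast cost overrun, the supplier capacity cut, the last-mile fleet shortage, the supplier rerouting.

the assembly production line delay, the cross-dock forecast surcharge, the forecast cost overrun, the inbound forecast cost overrun, the last-mile fleet shortage, the supplier capacity cut, the supplier rerouting, the tier-2 supplier cancellation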